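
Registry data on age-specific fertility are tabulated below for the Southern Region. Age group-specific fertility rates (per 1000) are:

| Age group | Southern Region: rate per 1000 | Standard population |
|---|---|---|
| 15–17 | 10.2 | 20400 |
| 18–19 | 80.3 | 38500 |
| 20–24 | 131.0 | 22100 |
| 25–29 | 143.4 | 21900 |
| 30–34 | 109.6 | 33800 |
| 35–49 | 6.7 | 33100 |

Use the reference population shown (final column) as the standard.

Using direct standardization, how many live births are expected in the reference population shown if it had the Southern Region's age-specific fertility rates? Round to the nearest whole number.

Expected live births = Σ (standard pop × age-specific rate ÷ 1000)
= 20400×10.2/1000 + 38500×80.3/1000 + 22100×131.0/1000 + 21900×143.4/1000 + 33800×109.6/1000 + 33100×6.7/1000
= 208.08 + 3091.55 + 2895.10 + 3140.46 + 3704.48 + 221.77 = 13261.44.

13261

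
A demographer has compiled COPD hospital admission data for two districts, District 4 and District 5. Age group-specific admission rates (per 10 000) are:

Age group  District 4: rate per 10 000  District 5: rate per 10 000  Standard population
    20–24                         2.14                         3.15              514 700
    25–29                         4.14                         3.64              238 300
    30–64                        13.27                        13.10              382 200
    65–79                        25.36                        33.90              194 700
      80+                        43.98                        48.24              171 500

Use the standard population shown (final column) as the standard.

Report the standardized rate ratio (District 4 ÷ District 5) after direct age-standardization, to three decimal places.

Standard total = 1 501 400; weights = 0.3428, 0.1587, 0.2546, 0.1297, 0.1142.
District 4: 0.3428×2.14 + 0.1587×4.14 + 0.2546×13.27 + 0.1297×25.36 + 0.1142×43.98 = 13.0811 per 10 000.
District 5: 0.3428×3.15 + 0.1587×3.64 + 0.2546×13.10 + 0.1297×33.90 + 0.1142×48.24 = 14.8988 per 10 000.
Ratio = 13.0811 ÷ 14.8988 = 0.87800.

0.878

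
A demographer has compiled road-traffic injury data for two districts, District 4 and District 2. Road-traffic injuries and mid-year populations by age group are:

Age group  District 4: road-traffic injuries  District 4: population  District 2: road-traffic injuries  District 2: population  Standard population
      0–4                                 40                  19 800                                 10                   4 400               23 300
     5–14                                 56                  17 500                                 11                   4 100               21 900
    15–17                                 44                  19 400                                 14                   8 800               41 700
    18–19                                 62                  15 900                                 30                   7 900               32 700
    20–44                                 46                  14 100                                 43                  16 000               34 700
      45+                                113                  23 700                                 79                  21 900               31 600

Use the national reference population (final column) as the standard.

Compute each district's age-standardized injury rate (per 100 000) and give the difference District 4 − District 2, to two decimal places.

Age-specific rates per 100 000 for District 4: 202.02, 320.00, 226.80, 389.94, 326.24, 476.79.
For District 2: 227.27, 268.29, 159.09, 379.75, 268.75, 360.73.
Standard total = 185 900; weights = 0.1253, 0.1178, 0.2243, 0.1759, 0.1867, 0.1700.
District 4: 0.1253×202.02 + 0.1178×320.00 + 0.2243×226.80 + 0.1759×389.94 + 0.1867×326.24 + 0.1700×476.79 = 324.4270 per 100 000.
District 2: 0.1253×227.27 + 0.1178×268.29 + 0.2243×159.09 + 0.1759×379.75 + 0.1867×268.75 + 0.1700×360.73 = 274.0591 per 100 000.
Difference = 324.4270 − 274.0591 = 50.3679.

50.37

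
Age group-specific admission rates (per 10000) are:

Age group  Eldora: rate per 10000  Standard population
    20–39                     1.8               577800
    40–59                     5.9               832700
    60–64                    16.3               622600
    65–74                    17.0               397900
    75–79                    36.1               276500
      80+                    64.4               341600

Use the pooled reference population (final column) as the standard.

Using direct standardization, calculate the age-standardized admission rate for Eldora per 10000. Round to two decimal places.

Standard total = 3049100; weights = 0.1895, 0.2731, 0.2042, 0.1305, 0.0907, 0.1120.
Standardized rate: 0.1895×1.8 + 0.2731×5.9 + 0.2042×16.3 + 0.1305×17.0 + 0.0907×36.1 + 0.1120×64.4 = 17.9877 per 10000.

17.99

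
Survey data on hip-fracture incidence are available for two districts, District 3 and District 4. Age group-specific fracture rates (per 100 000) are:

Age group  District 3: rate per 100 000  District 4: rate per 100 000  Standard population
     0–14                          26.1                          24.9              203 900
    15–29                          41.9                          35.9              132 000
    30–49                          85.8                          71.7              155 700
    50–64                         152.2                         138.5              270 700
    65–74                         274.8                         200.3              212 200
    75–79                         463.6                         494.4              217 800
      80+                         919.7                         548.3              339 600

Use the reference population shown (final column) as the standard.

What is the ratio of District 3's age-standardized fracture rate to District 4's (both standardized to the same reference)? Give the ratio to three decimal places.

1.360

Standard total = 1 531 900; weights = 0.1331, 0.0862, 0.1016, 0.1767, 0.1385, 0.1422, 0.2217.
District 3: 0.1331×26.1 + 0.0862×41.9 + 0.1016×85.8 + 0.1767×152.2 + 0.1385×274.8 + 0.1422×463.6 + 0.2217×919.7 = 350.5627 per 100 000.
District 4: 0.1331×24.9 + 0.0862×35.9 + 0.1016×71.7 + 0.1767×138.5 + 0.1385×200.3 + 0.1422×494.4 + 0.2217×548.3 = 257.7572 per 100 000.
Ratio = 350.5627 ÷ 257.7572 = 1.36005.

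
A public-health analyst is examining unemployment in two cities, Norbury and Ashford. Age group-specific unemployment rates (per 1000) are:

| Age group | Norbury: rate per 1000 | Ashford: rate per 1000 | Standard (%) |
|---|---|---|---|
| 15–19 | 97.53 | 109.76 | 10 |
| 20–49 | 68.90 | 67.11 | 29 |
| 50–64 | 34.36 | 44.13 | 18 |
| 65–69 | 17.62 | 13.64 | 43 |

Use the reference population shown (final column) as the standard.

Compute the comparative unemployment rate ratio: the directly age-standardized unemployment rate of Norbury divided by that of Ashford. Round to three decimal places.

Standard weights: 0.10, 0.29, 0.18, 0.43.
Norbury: 0.1000×97.53 + 0.2900×68.90 + 0.1800×34.36 + 0.4300×17.62 = 43.4954 per 1000.
Ashford: 0.1000×109.76 + 0.2900×67.11 + 0.1800×44.13 + 0.4300×13.64 = 44.2465 per 1000.
Ratio = 43.4954 ÷ 44.2465 = 0.98302.

0.983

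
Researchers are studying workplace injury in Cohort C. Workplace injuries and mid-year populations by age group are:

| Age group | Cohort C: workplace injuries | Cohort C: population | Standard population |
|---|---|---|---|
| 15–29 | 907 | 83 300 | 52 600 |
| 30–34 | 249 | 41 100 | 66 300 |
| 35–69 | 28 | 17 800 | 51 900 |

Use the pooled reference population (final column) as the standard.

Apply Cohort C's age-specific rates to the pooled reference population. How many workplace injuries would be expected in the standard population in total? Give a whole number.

Age-specific rates per 10 000 for Cohort C: 108.88, 60.58, 15.73.
Expected workplace injuries = Σ (standard pop × age-specific rate ÷ 10 000)
= 52 600×108.88/10 000 + 66 300×60.58/10 000 + 51 900×15.73/10 000
= 572.73 + 401.67 + 81.64 = 1056.04.

1056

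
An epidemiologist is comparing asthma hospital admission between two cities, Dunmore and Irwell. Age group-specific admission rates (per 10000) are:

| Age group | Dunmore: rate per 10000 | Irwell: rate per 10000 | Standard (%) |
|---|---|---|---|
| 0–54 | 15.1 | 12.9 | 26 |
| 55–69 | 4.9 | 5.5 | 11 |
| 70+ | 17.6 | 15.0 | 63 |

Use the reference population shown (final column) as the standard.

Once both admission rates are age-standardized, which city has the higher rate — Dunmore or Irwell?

Standard weights: 0.26, 0.11, 0.63.
Dunmore: 0.2600×15.1 + 0.1100×4.9 + 0.6300×17.6 = 15.5530 per 10000.
Irwell: 0.2600×12.9 + 0.1100×5.5 + 0.6300×15.0 = 13.4090 per 10000.

Dunmore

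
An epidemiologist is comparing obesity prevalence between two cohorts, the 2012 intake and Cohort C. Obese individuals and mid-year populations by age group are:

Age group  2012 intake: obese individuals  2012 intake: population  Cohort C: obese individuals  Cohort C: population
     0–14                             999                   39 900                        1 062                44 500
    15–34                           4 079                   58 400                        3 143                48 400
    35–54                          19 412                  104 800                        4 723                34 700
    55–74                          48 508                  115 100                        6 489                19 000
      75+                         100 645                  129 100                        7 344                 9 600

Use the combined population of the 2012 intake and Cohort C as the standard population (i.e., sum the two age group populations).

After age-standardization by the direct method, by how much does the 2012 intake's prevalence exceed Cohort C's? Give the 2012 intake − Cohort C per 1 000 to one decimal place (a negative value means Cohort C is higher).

Age-specific rates per 1 000 for the 2012 intake: 25.038, 69.846, 185.229, 421.442, 779.589.
For Cohort C: 23.865, 64.938, 136.110, 341.526, 765.000.
Combined standard total = 603 500; weights = 0.1399, 0.1770, 0.2312, 0.2222, 0.2298.
The 2012 intake: 0.1399×25.038 + 0.1770×69.846 + 0.2312×185.229 + 0.2222×421.442 + 0.2298×779.589 = 331.4940 per 1 000.
Cohort C: 0.1399×23.865 + 0.1770×64.938 + 0.2312×136.110 + 0.2222×341.526 + 0.2298×765.000 = 297.9968 per 1 000.
Difference = 331.4940 − 297.9968 = 33.4972.

33.5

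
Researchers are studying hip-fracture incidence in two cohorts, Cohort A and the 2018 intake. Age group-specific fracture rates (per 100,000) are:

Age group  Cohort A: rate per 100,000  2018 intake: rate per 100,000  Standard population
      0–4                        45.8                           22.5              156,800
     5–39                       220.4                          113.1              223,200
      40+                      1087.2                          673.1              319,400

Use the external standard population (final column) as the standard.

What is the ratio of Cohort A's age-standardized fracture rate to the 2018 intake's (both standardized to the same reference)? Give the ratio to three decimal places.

Standard total = 699,400; weights = 0.2242, 0.3191, 0.4567.
Cohort A: 0.2242×45.8 + 0.3191×220.4 + 0.4567×1087.2 = 577.1038 per 100,000.
The 2018 intake: 0.2242×22.5 + 0.3191×113.1 + 0.4567×673.1 = 348.5274 per 100,000.
Ratio = 577.1038 ÷ 348.5274 = 1.65583.

1.656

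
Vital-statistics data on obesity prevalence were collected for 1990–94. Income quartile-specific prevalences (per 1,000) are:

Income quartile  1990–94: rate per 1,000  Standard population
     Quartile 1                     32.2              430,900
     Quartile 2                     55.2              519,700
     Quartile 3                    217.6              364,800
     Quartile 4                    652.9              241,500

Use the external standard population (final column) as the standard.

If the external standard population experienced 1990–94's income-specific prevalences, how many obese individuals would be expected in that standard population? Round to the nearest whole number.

279618

Expected obese individuals = Σ (standard pop × income-specific rate ÷ 1,000)
= 430,900×32.2/1,000 + 519,700×55.2/1,000 + 364,800×217.6/1,000 + 241,500×652.9/1,000
= 13874.98 + 28687.44 + 79380.48 + 157675.35 = 279618.25.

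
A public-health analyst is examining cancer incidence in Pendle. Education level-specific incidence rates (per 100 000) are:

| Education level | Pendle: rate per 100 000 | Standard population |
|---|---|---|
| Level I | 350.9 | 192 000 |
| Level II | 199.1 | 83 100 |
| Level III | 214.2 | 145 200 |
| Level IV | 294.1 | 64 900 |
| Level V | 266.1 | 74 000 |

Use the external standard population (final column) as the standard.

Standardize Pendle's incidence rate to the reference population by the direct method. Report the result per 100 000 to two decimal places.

Standard total = 559 200; weights = 0.3433, 0.1486, 0.2597, 0.1161, 0.1323.
Standardized rate: 0.3433×350.9 + 0.1486×199.1 + 0.2597×214.2 + 0.1161×294.1 + 0.1323×266.1 = 275.0328 per 100 000.

275.03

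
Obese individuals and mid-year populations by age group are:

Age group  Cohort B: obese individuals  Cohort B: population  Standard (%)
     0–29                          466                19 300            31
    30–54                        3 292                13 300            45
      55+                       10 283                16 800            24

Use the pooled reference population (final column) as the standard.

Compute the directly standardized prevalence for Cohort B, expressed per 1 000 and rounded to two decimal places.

Age-specific rates per 1 000 for Cohort B: 24.145, 247.519, 612.083.
Standard weights: 0.31, 0.45, 0.24.
Standardized rate: 0.3100×24.145 + 0.4500×247.519 + 0.2400×612.083 = 265.7684 per 1 000.

265.77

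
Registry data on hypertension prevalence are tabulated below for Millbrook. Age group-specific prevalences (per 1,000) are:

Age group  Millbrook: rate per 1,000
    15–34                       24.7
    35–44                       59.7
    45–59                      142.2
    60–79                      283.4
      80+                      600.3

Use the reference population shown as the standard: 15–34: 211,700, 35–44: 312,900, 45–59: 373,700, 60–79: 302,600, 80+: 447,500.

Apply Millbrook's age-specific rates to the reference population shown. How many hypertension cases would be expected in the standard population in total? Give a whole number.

Expected hypertension cases = Σ (standard pop × age-specific rate ÷ 1,000)
= 211,700×24.7/1,000 + 312,900×59.7/1,000 + 373,700×142.2/1,000 + 302,600×283.4/1,000 + 447,500×600.3/1,000
= 5228.99 + 18680.13 + 53140.14 + 85756.84 + 268634.25 = 431440.35.

431440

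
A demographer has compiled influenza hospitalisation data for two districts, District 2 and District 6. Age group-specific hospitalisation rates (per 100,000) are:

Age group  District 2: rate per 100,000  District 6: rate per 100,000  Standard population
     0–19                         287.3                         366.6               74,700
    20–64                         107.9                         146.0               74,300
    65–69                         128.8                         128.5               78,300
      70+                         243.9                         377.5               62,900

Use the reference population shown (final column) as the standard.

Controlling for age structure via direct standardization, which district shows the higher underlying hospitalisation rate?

District 6

Standard total = 290,200; weights = 0.2574, 0.2560, 0.2698, 0.2167.
District 2: 0.2574×287.3 + 0.2560×107.9 + 0.2698×128.8 + 0.2167×243.9 = 189.1958 per 100,000.
District 6: 0.2574×366.6 + 0.2560×146.0 + 0.2698×128.5 + 0.2167×377.5 = 248.2396 per 100,000.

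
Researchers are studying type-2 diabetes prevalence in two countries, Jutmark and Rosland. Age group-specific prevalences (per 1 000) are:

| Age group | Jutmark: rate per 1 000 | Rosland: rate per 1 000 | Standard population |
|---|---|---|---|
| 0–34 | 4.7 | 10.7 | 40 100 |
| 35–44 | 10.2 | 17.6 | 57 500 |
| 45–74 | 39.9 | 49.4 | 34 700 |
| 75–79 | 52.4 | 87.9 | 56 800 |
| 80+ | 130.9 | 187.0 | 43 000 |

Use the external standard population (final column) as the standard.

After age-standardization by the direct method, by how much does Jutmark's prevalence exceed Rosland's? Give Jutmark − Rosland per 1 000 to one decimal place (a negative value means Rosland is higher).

-23.4

Standard total = 232 100; weights = 0.1728, 0.2477, 0.1495, 0.2447, 0.1853.
Jutmark: 0.1728×4.7 + 0.2477×10.2 + 0.1495×39.9 + 0.2447×52.4 + 0.1853×130.9 = 46.3788 per 1 000.
Rosland: 0.1728×10.7 + 0.2477×17.6 + 0.1495×49.4 + 0.2447×87.9 + 0.1853×187.0 = 69.7500 per 1 000.
Difference = 46.3788 − 69.7500 = -23.3712.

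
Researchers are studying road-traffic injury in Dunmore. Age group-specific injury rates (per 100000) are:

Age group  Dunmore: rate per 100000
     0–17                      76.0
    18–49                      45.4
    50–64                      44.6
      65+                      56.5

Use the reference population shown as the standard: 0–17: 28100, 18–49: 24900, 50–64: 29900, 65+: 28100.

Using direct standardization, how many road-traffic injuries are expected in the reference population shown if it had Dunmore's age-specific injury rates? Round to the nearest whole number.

62

Expected road-traffic injuries = Σ (standard pop × age-specific rate ÷ 100000)
= 28100×76.0/100000 + 24900×45.4/100000 + 29900×44.6/100000 + 28100×56.5/100000
= 21.36 + 11.30 + 13.34 + 15.88 = 61.87.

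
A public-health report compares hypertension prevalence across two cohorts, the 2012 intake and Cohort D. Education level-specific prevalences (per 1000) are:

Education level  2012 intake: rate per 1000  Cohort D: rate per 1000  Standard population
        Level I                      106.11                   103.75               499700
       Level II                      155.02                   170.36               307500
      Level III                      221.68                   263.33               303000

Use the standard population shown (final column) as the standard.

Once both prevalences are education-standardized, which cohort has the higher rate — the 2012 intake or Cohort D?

Standard total = 1110200; weights = 0.4501, 0.2770, 0.2729.
The 2012 intake: 0.4501×106.11 + 0.2770×155.02 + 0.2729×221.68 = 151.1988 per 1000.
Cohort D: 0.4501×103.75 + 0.2770×170.36 + 0.2729×263.33 = 165.7526 per 1000.

Cohort D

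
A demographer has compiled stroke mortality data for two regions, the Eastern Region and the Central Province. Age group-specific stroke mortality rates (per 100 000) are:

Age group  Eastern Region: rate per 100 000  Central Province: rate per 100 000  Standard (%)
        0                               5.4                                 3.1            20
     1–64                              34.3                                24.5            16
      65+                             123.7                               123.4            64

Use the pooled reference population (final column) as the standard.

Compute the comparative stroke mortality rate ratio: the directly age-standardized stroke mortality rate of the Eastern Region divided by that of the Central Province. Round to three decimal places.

1.027

Standard weights: 0.20, 0.16, 0.64.
The Eastern Region: 0.2000×5.4 + 0.1600×34.3 + 0.6400×123.7 = 85.7360 per 100 000.
The Central Province: 0.2000×3.1 + 0.1600×24.5 + 0.6400×123.4 = 83.5160 per 100 000.
Ratio = 85.7360 ÷ 83.5160 = 1.02658.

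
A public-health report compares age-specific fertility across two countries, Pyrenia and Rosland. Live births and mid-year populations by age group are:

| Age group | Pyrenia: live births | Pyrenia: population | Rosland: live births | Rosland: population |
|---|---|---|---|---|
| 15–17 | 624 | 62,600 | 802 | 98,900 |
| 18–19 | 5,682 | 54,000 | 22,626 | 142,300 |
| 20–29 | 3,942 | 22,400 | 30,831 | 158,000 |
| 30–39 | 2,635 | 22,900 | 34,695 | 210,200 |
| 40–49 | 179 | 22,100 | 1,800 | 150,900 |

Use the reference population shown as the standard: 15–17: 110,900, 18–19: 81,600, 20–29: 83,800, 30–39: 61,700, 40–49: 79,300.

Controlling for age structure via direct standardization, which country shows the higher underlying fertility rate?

Age-specific rates per 1,000 for Pyrenia: 9.968, 105.222, 175.982, 115.066, 8.100.
For Rosland: 8.109, 159.002, 195.133, 165.057, 11.928.
Standard total = 417,300; weights = 0.2658, 0.1955, 0.2008, 0.1479, 0.1900.
Pyrenia: 0.2658×9.968 + 0.1955×105.222 + 0.2008×175.982 + 0.1479×115.066 + 0.1900×8.100 = 77.1165 per 1,000.
Rosland: 0.2658×8.109 + 0.1955×159.002 + 0.2008×195.133 + 0.1479×165.057 + 0.1900×11.928 = 99.1037 per 1,000.

Rosland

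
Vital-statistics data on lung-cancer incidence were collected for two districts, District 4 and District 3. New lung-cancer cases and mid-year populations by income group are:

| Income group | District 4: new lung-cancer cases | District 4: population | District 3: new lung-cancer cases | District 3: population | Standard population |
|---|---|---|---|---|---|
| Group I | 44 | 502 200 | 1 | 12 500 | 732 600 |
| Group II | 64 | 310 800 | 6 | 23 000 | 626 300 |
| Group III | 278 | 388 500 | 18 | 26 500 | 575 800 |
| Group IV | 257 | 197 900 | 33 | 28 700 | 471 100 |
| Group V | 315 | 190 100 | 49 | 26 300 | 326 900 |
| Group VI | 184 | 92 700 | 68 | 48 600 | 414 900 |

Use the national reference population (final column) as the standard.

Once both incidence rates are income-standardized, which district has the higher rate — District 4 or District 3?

District 4

Income-specific rates per 100 000 for District 4: 8.76, 20.59, 71.56, 129.86, 165.70, 198.49.
For District 3: 8.00, 26.09, 67.92, 114.98, 186.31, 139.92.
Standard total = 3 147 600; weights = 0.2327, 0.1990, 0.1829, 0.1497, 0.1039, 0.1318.
District 4: 0.2327×8.76 + 0.1990×20.59 + 0.1829×71.56 + 0.1497×129.86 + 0.1039×165.70 + 0.1318×198.49 = 82.0366 per 100 000.
District 3: 0.2327×8.00 + 0.1990×26.09 + 0.1829×67.92 + 0.1497×114.98 + 0.1039×186.31 + 0.1318×139.92 = 74.4807 per 100 000.
The crude rates (67.89 vs 105.68) would put District 3 higher, but that reflects its income composition; once standardized to a common income structure, District 4 has the higher underlying rate.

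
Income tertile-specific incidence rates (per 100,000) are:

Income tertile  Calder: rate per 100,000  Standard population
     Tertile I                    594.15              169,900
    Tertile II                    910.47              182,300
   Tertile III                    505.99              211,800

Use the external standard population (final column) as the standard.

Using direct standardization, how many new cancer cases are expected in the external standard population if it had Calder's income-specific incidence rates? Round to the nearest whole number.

Expected new cancer cases = Σ (standard pop × income-specific rate ÷ 100,000)
= 169,900×594.15/100,000 + 182,300×910.47/100,000 + 211,800×505.99/100,000
= 1009.46 + 1659.79 + 1071.69 = 3740.93.

3741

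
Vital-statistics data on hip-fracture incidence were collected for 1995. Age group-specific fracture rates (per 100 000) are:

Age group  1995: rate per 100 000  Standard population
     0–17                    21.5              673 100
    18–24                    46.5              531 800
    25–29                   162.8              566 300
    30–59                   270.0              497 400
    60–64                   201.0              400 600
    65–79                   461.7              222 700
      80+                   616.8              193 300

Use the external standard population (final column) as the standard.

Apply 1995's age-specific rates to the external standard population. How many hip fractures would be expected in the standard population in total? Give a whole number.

5683

Expected hip fractures = Σ (standard pop × age-specific rate ÷ 100 000)
= 673 100×21.5/100 000 + 531 800×46.5/100 000 + 566 300×162.8/100 000 + 497 400×270.0/100 000 + 400 600×201.0/100 000 + 222 700×461.7/100 000 + 193 300×616.8/100 000
= 144.72 + 247.29 + 921.94 + 1342.98 + 805.21 + 1028.21 + 1192.27 = 5682.61.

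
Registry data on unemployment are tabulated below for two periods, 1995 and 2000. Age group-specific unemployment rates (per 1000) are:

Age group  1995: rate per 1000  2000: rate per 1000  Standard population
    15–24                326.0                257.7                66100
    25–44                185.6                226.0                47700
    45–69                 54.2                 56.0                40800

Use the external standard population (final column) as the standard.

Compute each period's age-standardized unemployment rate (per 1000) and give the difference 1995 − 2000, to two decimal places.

16.26

Standard total = 154600; weights = 0.4276, 0.3085, 0.2639.
1995: 0.4276×326.0 + 0.3085×185.6 + 0.2639×54.2 = 210.9514 per 1000.
2000: 0.4276×257.7 + 0.3085×226.0 + 0.2639×56.0 = 194.6893 per 1000.
Difference = 210.9514 − 194.6893 = 16.2620.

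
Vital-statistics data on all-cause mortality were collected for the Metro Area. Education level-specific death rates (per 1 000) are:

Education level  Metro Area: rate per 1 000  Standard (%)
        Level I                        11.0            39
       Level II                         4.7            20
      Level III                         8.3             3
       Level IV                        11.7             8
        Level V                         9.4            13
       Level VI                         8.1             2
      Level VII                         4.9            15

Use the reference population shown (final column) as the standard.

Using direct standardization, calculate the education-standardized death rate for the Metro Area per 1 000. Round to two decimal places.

8.53

Standard weights: 0.39, 0.20, 0.03, 0.08, 0.13, 0.02, 0.15.
Standardized rate: 0.3900×11.0 + 0.2000×4.7 + 0.0300×8.3 + 0.0800×11.7 + 0.1300×9.4 + 0.0200×8.1 + 0.1500×4.9 = 8.5340 per 1 000.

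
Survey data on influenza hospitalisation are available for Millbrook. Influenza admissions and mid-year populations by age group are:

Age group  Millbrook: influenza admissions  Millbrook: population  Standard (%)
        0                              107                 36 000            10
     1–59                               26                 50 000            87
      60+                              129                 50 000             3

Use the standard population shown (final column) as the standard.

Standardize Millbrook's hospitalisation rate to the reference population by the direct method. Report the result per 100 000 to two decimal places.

82.70

Age-specific rates per 100 000 for Millbrook: 297.22, 52.00, 258.00.
Standard weights: 0.10, 0.87, 0.03.
Standardized rate: 0.1000×297.22 + 0.8700×52.00 + 0.0300×258.00 = 82.7022 per 100 000.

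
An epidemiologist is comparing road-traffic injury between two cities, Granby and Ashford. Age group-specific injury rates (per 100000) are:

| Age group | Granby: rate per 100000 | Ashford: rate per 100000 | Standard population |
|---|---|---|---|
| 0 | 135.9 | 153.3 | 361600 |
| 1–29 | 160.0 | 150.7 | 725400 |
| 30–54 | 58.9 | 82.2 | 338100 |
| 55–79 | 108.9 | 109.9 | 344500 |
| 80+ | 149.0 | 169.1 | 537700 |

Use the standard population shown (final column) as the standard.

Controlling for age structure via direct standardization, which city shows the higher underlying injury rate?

Standard total = 2307300; weights = 0.1567, 0.3144, 0.1465, 0.1493, 0.2330.
Granby: 0.1567×135.9 + 0.3144×160.0 + 0.1465×58.9 + 0.1493×108.9 + 0.2330×149.0 = 131.2152 per 100000.
Ashford: 0.1567×153.3 + 0.3144×150.7 + 0.1465×82.2 + 0.1493×109.9 + 0.2330×169.1 = 139.2660 per 100000.

Ashford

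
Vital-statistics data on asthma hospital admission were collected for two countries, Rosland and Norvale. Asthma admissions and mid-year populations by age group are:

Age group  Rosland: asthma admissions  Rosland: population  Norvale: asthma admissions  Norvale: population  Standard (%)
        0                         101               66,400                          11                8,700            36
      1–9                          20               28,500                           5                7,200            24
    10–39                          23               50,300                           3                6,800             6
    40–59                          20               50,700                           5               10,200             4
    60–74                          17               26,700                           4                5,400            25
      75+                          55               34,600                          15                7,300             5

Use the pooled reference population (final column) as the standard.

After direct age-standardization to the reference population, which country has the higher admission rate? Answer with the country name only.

Age-specific rates per 10,000 for Rosland: 15.21, 7.02, 4.57, 3.94, 6.37, 15.90.
For Norvale: 12.64, 6.94, 4.41, 4.90, 7.41, 20.55.
Standard weights: 0.36, 0.24, 0.06, 0.04, 0.25, 0.05.
Rosland: 0.3600×15.21 + 0.2400×7.02 + 0.0600×4.57 + 0.0400×3.94 + 0.2500×6.37 + 0.0500×15.90 = 9.9788 per 10,000.
Norvale: 0.3600×12.64 + 0.2400×6.94 + 0.0600×4.41 + 0.0400×4.90 + 0.2500×7.41 + 0.0500×20.55 = 9.5584 per 10,000.
The crude rates (9.18 vs 9.43) would put Norvale higher, but that reflects its age composition; once standardized to a common age structure, Rosland has the higher underlying rate.

Rosland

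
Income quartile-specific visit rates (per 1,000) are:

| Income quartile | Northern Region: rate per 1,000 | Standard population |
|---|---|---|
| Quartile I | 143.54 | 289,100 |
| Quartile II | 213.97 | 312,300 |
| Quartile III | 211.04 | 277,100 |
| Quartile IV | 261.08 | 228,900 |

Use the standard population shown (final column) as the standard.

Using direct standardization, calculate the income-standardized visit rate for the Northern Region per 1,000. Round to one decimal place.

Standard total = 1,107,400; weights = 0.2611, 0.2820, 0.2502, 0.2067.
Standardized rate: 0.2611×143.54 + 0.2820×213.97 + 0.2502×211.04 + 0.2067×261.08 = 204.5879 per 1,000.

204.6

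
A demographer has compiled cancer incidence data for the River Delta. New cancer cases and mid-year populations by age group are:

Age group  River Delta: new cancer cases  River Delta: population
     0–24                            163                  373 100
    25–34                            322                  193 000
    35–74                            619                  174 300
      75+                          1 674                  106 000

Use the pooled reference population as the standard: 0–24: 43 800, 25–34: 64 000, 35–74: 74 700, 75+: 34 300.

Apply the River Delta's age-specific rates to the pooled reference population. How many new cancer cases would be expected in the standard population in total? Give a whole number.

Age-specific rates per 100 000 for the River Delta: 43.69, 166.84, 355.13, 1579.25.
Expected new cancer cases = Σ (standard pop × age-specific rate ÷ 100 000)
= 43 800×43.69/100 000 + 64 000×166.84/100 000 + 74 700×355.13/100 000 + 34 300×1579.25/100 000
= 19.14 + 106.78 + 265.29 + 541.68 = 932.88.

933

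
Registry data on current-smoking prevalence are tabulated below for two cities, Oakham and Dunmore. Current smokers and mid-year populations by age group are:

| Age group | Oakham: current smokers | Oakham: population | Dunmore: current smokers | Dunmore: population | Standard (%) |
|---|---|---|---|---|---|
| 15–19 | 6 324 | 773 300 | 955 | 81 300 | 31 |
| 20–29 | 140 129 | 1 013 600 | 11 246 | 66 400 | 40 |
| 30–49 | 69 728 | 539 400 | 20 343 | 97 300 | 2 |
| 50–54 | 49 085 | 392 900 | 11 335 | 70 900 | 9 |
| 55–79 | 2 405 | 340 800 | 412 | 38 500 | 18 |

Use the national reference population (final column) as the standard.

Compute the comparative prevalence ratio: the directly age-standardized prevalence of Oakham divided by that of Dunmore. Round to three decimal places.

Age-specific rates per 1 000 for Oakham: 8.178, 138.249, 129.270, 124.930, 7.057.
For Dunmore: 11.747, 169.367, 209.075, 159.873, 10.701.
Standard weights: 0.31, 0.40, 0.02, 0.09, 0.18.
Oakham: 0.3100×8.178 + 0.4000×138.249 + 0.0200×129.270 + 0.0900×124.930 + 0.1800×7.057 = 72.9340 per 1 000.
Dunmore: 0.3100×11.747 + 0.4000×169.367 + 0.0200×209.075 + 0.0900×159.873 + 0.1800×10.701 = 91.8847 per 1 000.
Ratio = 72.9340 ÷ 91.8847 = 0.79376.

0.794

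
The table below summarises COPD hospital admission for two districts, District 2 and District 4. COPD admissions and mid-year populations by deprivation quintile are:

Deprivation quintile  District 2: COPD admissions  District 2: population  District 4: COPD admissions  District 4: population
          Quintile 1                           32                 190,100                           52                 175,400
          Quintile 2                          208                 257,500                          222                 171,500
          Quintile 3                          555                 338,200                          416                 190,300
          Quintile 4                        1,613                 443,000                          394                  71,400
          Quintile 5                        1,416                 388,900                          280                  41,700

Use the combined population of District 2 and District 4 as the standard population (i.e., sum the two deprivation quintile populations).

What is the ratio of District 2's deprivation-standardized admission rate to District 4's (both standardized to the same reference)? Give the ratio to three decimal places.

0.625

Deprivation-specific rates per 10,000 for District 2: 1.68, 8.08, 16.41, 36.41, 36.41.
For District 4: 2.96, 12.94, 21.86, 55.18, 67.15.
Combined standard total = 2,268,000; weights = 0.1612, 0.1892, 0.2330, 0.2268, 0.1899.
District 2: 0.1612×1.68 + 0.1892×8.08 + 0.2330×16.41 + 0.2268×36.41 + 0.1899×36.41 = 20.7943 per 10,000.
District 4: 0.1612×2.96 + 0.1892×12.94 + 0.2330×21.86 + 0.2268×55.18 + 0.1899×67.15 = 33.2843 per 10,000.
Ratio = 20.7943 ÷ 33.2843 = 0.62475.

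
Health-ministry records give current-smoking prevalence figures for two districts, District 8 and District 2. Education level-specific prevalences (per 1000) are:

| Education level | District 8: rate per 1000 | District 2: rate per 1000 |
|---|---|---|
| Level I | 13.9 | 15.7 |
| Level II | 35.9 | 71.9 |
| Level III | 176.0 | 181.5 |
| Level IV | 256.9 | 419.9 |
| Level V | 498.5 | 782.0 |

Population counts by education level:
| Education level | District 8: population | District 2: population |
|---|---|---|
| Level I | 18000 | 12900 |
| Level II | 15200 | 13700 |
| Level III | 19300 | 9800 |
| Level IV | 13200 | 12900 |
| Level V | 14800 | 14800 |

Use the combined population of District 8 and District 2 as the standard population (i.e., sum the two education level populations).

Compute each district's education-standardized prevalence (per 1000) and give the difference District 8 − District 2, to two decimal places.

Combined standard total = 144600; weights = 0.2137, 0.1999, 0.2012, 0.1805, 0.2047.
District 8: 0.2137×13.9 + 0.1999×35.9 + 0.2012×176.0 + 0.1805×256.9 + 0.2047×498.5 = 193.9786 per 1000.
District 2: 0.2137×15.7 + 0.1999×71.9 + 0.2012×181.5 + 0.1805×419.9 + 0.2047×782.0 = 290.1195 per 1000.
Difference = 193.9786 − 290.1195 = -96.1409.

-96.14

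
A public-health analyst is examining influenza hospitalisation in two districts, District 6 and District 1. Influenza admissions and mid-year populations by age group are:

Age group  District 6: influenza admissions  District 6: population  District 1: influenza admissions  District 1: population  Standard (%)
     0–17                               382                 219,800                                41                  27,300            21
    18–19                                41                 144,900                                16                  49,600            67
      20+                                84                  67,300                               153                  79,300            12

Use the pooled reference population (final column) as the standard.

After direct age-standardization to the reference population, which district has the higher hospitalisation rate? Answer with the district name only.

Age-specific rates per 100,000 for District 6: 173.79, 28.30, 124.81.
For District 1: 150.18, 32.26, 192.94.
Standard weights: 0.21, 0.67, 0.12.
District 6: 0.2100×173.79 + 0.6700×28.30 + 0.1200×124.81 = 70.4324 per 100,000.
District 1: 0.2100×150.18 + 0.6700×32.26 + 0.1200×192.94 = 76.3039 per 100,000.

District 1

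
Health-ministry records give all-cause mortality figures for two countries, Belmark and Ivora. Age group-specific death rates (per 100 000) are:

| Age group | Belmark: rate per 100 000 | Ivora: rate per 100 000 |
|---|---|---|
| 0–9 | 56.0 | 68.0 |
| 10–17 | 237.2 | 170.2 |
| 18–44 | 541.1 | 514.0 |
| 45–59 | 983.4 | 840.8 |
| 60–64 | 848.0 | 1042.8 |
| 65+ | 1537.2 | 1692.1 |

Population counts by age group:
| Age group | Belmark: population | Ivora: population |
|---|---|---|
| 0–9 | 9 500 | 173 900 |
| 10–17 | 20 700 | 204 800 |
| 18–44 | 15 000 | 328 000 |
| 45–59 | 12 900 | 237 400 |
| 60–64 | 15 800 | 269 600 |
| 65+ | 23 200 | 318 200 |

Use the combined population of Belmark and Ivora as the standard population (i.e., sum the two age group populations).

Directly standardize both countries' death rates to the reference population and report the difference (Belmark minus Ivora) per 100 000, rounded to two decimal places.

Combined standard total = 1 629 000; weights = 0.1126, 0.1384, 0.2106, 0.1537, 0.1752, 0.2096.
Belmark: 0.1126×56.0 + 0.1384×237.2 + 0.2106×541.1 + 0.1537×983.4 + 0.1752×848.0 + 0.2096×1537.2 = 774.9052 per 100 000.
Ivora: 0.1126×68.0 + 0.1384×170.2 + 0.2106×514.0 + 0.1537×840.8 + 0.1752×1042.8 + 0.2096×1692.1 = 805.9568 per 100 000.
Difference = 774.9052 − 805.9568 = -31.0516.

-31.05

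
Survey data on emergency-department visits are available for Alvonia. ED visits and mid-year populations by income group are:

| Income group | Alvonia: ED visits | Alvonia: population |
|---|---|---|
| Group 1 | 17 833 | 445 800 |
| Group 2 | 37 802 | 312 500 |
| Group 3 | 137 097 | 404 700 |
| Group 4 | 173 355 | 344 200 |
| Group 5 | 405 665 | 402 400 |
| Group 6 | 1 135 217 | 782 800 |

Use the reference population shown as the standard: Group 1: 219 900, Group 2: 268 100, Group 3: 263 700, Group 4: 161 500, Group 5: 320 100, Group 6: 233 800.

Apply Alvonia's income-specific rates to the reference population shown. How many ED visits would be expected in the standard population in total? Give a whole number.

873652

Income-specific rates per 1 000 for Alvonia: 40.002, 120.966, 338.762, 503.646, 1008.114, 1450.201.
Expected ED visits = Σ (standard pop × income-specific rate ÷ 1 000)
= 219 900×40.002/1 000 + 268 100×120.966/1 000 + 263 700×338.762/1 000 + 161 500×503.646/1 000 + 320 100×1008.114/1 000 + 233 800×1450.201/1 000
= 8796.49 + 32431.09 + 89331.55 + 81338.85 + 322697.23 + 339056.89 = 873652.11.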